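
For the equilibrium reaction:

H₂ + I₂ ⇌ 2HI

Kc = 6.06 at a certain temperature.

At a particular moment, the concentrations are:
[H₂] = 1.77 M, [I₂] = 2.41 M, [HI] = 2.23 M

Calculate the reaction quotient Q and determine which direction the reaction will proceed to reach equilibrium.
Q = 1.166, Q < K, reaction proceeds forward (toward products)

Q = ([HI]^2) / ([H₂] × [I₂])
  = ((2.23)^2) / ((1.77)·(2.41)) = 4.9729/4.2657 = 1.166
Since Q = 1.166 < Kc = 6.06, the reaction proceeds forward (toward products) to reach equilibrium.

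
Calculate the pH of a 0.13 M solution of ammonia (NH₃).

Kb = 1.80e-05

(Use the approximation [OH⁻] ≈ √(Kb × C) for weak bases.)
pH = 11.18

[OH⁻] = √(Kb × C) = √(1.80e-05 × 0.13) = 1.5297e-03. pOH = 2.82, pH = 14 - pOH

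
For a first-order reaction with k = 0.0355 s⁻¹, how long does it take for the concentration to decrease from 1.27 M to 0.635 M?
19.53 s

From ln[A] = ln[A]₀ - k·t: t = ln([A]₀/[A])/k = ln(1.27/0.635)/0.0355 = ln(2.0000)/0.0355 = 0.6931/0.0355 = 19.53 s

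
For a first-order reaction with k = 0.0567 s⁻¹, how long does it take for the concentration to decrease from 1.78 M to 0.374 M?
27.52 s

From ln[A] = ln[A]₀ - k·t: t = ln([A]₀/[A])/k = ln(1.78/0.374)/0.0567 = ln(4.7594)/0.0567 = 1.5601/0.0567 = 27.52 s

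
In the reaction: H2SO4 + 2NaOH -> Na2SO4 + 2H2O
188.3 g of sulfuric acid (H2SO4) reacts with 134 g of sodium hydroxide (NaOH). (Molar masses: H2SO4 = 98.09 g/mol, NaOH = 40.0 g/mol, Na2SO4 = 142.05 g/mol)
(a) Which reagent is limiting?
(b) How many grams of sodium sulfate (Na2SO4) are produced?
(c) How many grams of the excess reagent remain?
(a) NaOH, (b) 237.9 g, (c) 24 g

Moles of H2SO4 = 188.3 g ÷ 98.09 g/mol = 1.91967 mol
Moles of NaOH = 134 g ÷ 40.0 g/mol = 3.35 mol
Moles ÷ coefficient: H2SO4: 1.91967/1 = 1.92, NaOH: 3.35/2 = 1.675
(a) NaOH has the smaller value, so NaOH is the limiting reagent.
(b) Moles of Na2SO4 = 3.35 mol NaOH × (1/2) = 1.675 mol; mass = 1.675 mol × 142.05 g/mol = 237.9 g
(c) H2SO4 consumed = 3.35 × (1/2) = 1.675 mol; remaining = 1.91967 − 1.675 = 0.244666 mol; mass = 0.244666 mol × 98.09 g/mol = 24 g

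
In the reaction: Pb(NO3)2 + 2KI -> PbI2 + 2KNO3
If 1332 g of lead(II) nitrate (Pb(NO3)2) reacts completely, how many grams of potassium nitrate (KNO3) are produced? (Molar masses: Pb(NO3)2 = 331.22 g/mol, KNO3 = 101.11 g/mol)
Moles of Pb(NO3)2 = 1332 g ÷ 331.22 g/mol = 4.0215 mol
Mole ratio: 2 mol KNO3 / 1 mol Pb(NO3)2
Moles of KNO3 = 4.0215 × (2/1) = 8.04299 mol
Mass of KNO3 = 8.04299 mol × 101.11 g/mol = 813.2 g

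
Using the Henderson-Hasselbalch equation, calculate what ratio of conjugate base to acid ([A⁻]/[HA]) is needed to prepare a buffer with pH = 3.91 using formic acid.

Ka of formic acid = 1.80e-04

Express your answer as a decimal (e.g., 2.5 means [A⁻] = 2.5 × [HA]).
[A⁻]/[HA] = 1.463

pKa = −log(1.80e-04) = 3.7447. pH = pKa + log([A⁻]/[HA]). 3.91 = 3.7447 + log(ratio). log(ratio) = 3.91 − 3.7447 = 0.1653. ratio = 10^(0.1653) = 1.463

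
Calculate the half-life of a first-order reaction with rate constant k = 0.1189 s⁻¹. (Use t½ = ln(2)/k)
5.83 s

t½ = ln(2)/k = 0.6931/0.1189 = 5.83 s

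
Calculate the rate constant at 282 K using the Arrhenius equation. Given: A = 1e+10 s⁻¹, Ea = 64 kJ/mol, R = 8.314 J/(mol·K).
1.40e-02 s⁻¹

k = A·exp(-Ea/(R·T)) = 1e+10·exp(-64000/(8.314·282)) = 1e+10·exp(-27.2974) = 1e+10·1.3961e-12 = 1.40e-02 s⁻¹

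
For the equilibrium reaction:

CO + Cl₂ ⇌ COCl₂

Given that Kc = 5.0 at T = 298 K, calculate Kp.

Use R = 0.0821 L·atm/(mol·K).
K_p = 0.2044

Δn = (moles gaseous products) − (moles gaseous reactants) = -1
T = 298 K; RT = 0.0821 × 298 = 24.4658
Kp = Kc·(RT)^Δn = 5.0 × (24.4658)^-1 = 5.0 × 0.0408734 = 0.2044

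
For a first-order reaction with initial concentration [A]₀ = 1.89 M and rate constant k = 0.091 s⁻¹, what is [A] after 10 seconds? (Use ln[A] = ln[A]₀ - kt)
0.7608 M

ln[A] = ln[A]₀ - k·t = ln(1.89) - (0.091)·(10) = 0.6366 - 0.9100 = -0.2734
[A] = e^(-0.2734) = 0.7608 M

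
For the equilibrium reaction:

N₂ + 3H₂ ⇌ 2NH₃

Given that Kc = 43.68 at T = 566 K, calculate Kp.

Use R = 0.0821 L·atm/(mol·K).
K_p = 0.0202

Δn = (moles gaseous products) − (moles gaseous reactants) = -2
T = 566 K; RT = 0.0821 × 566 = 46.4686
Kp = Kc·(RT)^Δn = 43.68 × (46.4686)^-2 = 43.68 × 0.000463106 = 0.0202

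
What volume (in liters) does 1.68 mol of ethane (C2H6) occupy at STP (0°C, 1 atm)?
At STP, 1 mol of gas occupies 22.4 L
Volume = 1.68 mol × 22.4 L/mol = 37.63 L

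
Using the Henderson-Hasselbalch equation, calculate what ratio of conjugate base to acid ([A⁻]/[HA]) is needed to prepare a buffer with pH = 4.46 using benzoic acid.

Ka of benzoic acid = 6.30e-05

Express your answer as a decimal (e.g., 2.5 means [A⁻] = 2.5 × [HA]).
[A⁻]/[HA] = 1.817

pKa = −log(6.30e-05) = 4.2007. pH = pKa + log([A⁻]/[HA]). 4.46 = 4.2007 + log(ratio). log(ratio) = 4.46 − 4.2007 = 0.2593. ratio = 10^(0.2593) = 1.817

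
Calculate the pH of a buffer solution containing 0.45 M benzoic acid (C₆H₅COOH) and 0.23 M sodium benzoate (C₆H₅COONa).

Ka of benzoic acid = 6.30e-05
pH = 3.91

pKa = -log(6.30e-05) = 4.20. pH = pKa + log([A⁻]/[HA]) = 4.20 + log(0.23/0.45)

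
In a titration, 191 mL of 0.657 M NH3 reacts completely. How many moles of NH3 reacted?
Moles = Molarity × Volume (L)
Moles = 0.657 M × 0.191 L = 0.1255 mol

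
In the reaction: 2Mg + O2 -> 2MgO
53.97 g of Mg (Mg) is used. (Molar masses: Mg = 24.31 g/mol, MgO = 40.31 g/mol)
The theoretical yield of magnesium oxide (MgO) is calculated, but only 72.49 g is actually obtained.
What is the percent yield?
Moles of Mg = 53.97 g ÷ 24.31 g/mol = 2.22007 mol
Mole ratio: 2 mol MgO / 2 mol Mg
Moles of MgO = 2.22007 × (2/2) = 2.22007 mol
Theoretical yield = 2.22007 mol × 40.31 g/mol = 89.491 g
Actual yield = 72.49 g
Percent yield = (72.49 / 89.491) × 100% = 81.0%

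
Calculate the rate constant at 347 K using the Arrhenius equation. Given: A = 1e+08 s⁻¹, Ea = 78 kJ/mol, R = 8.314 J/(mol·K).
1.81e-04 s⁻¹

k = A·exp(-Ea/(R·T)) = 1e+08·exp(-78000/(8.314·347)) = 1e+08·exp(-27.0368) = 1e+08·1.8116e-12 = 1.81e-04 s⁻¹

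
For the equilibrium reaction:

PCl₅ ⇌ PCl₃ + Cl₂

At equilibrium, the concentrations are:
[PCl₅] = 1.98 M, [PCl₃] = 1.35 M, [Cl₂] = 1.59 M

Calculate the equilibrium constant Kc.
K_c = 1.0841

Kc = ([PCl₃] × [Cl₂]) / ([PCl₅])
   = ((1.35)·(1.59)) / ((1.98))
   = 2.1465 / 1.98 = 1.0841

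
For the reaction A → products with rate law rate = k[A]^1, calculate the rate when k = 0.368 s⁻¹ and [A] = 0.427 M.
0.1571 M/s

rate = k·[A]^1 = 0.368·(0.427)^1 = 0.368·0.427 = 0.1571 M/s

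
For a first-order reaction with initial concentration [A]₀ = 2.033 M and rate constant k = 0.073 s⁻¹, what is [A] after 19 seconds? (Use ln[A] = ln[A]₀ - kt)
0.5079 M

ln[A] = ln[A]₀ - k·t = ln(2.033) - (0.073)·(19) = 0.7095 - 1.3870 = -0.6775
[A] = e^(-0.6775) = 0.5079 M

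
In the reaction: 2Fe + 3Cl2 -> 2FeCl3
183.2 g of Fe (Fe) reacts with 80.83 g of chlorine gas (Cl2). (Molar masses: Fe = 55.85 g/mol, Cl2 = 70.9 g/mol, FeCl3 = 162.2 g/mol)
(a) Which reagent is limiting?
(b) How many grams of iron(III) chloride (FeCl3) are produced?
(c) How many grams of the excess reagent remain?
(a) Cl2, (b) 123.3 g, (c) 140.8 g

Moles of Fe = 183.2 g ÷ 55.85 g/mol = 3.28021 mol
Moles of Cl2 = 80.83 g ÷ 70.9 g/mol = 1.14006 mol
Moles ÷ coefficient: Fe: 3.28021/2 = 1.64, Cl2: 1.14006/3 = 0.38
(a) Cl2 has the smaller value, so Cl2 is the limiting reagent.
(b) Moles of FeCl3 = 1.14006 mol Cl2 × (2/3) = 0.760038 mol; mass = 0.760038 mol × 162.2 g/mol = 123.3 g
(c) Fe consumed = 1.14006 × (2/3) = 0.760038 mol; remaining = 3.28021 − 0.760038 = 2.52018 mol; mass = 2.52018 mol × 55.85 g/mol = 140.8 g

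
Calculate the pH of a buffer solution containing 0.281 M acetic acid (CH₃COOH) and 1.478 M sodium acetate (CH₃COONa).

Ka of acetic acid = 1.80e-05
pH = 5.47

pKa = -log(1.80e-05) = 4.74. pH = pKa + log([A⁻]/[HA]) = 4.74 + log(1.478/0.281)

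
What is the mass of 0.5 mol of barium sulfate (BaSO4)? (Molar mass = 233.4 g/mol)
Mass = 0.5 mol × 233.4 g/mol = 116.7 g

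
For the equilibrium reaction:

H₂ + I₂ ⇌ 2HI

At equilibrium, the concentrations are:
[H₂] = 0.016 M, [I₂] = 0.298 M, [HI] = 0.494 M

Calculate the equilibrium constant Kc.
K_c = 51.1820

Kc = ([HI]^2) / ([H₂] × [I₂])
   = ((0.494)^2) / ((0.016)·(0.298))
   = 0.24404 / 0.004768 = 51.1820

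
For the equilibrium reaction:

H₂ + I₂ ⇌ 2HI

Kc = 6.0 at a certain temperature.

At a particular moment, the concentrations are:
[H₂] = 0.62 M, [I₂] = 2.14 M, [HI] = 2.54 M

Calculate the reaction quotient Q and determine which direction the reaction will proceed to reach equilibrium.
Q = 4.863, Q < K, reaction proceeds forward (toward products)

Q = ([HI]^2) / ([H₂] × [I₂])
  = ((2.54)^2) / ((0.62)·(2.14)) = 6.4516/1.3268 = 4.863
Since Q = 4.863 < Kc = 6.0, the reaction proceeds forward (toward products) to reach equilibrium.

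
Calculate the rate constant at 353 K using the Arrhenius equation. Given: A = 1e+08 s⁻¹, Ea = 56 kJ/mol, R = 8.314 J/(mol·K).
5.17e-01 s⁻¹

k = A·exp(-Ea/(R·T)) = 1e+08·exp(-56000/(8.314·353)) = 1e+08·exp(-19.0811) = 1e+08·5.1664e-09 = 5.17e-01 s⁻¹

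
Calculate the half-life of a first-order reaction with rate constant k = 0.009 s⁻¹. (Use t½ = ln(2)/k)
77.02 s

t½ = ln(2)/k = 0.6931/0.009 = 77.02 s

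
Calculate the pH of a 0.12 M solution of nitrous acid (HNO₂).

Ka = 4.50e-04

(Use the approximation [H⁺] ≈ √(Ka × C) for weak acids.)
pH = 2.13

[H⁺] = √(Ka × C) = √(4.50e-04 × 0.12) = 7.3485e-03. pH = -log(7.3485e-03)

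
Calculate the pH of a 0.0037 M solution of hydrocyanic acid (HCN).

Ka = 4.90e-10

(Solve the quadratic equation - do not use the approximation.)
pH = 5.87

x² + Ka×x - Ka×C = 0. Using quadratic formula: [H⁺] = 1.3462e-06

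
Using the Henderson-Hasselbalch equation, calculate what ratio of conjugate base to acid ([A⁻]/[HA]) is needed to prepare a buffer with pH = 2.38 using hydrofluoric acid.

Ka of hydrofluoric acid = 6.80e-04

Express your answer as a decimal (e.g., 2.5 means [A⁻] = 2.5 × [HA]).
[A⁻]/[HA] = 0.163

pKa = −log(6.80e-04) = 3.1675. pH = pKa + log([A⁻]/[HA]). 2.38 = 3.1675 + log(ratio). log(ratio) = 2.38 − 3.1675 = -0.7875. ratio = 10^(-0.7875) = 0.163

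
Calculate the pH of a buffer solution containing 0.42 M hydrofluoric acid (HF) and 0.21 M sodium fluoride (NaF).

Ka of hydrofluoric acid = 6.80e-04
pH = 2.87

pKa = -log(6.80e-04) = 3.17. pH = pKa + log([A⁻]/[HA]) = 3.17 + log(0.21/0.42)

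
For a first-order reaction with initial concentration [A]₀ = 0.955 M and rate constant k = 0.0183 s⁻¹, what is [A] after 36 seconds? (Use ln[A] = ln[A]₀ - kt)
0.4942 M

ln[A] = ln[A]₀ - k·t = ln(0.955) - (0.0183)·(36) = -0.0460 - 0.6588 = -0.7048
[A] = e^(-0.7048) = 0.4942 M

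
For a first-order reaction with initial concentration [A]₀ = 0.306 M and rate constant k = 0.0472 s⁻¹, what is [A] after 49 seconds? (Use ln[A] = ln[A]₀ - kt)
0.0303 M

ln[A] = ln[A]₀ - k·t = ln(0.306) - (0.0472)·(49) = -1.1842 - 2.3128 = -3.4970
[A] = e^(-3.4970) = 0.0303 M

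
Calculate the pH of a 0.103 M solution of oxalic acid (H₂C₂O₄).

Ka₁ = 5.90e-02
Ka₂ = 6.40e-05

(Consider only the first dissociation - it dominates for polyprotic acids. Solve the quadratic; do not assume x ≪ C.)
pH = 1.27

x² + Ka₁·x − Ka₁·C = 0 with Ka₁ = 5.90e-02, C = 0.103.
x = (−Ka₁ + √(Ka₁² + 4·Ka₁·C))/2 = 5.3850e-02 M, so pH = 1.27.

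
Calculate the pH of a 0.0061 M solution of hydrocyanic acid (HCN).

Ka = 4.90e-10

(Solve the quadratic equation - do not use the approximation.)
pH = 5.76

x² + Ka×x - Ka×C = 0. Using quadratic formula: [H⁺] = 1.7286e-06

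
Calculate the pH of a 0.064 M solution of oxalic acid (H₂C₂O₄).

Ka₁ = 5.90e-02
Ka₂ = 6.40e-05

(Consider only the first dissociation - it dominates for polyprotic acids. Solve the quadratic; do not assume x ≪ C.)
pH = 1.41

x² + Ka₁·x − Ka₁·C = 0 with Ka₁ = 5.90e-02, C = 0.064.
x = (−Ka₁ + √(Ka₁² + 4·Ka₁·C))/2 = 3.8663e-02 M, so pH = 1.41.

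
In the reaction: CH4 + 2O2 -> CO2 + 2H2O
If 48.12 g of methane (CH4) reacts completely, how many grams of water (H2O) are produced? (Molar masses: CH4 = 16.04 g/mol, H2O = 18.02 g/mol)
Moles of CH4 = 48.12 g ÷ 16.04 g/mol = 3 mol
Mole ratio: 2 mol H2O / 1 mol CH4
Moles of H2O = 3 × (2/1) = 6 mol
Mass of H2O = 6 mol × 18.02 g/mol = 108.1 g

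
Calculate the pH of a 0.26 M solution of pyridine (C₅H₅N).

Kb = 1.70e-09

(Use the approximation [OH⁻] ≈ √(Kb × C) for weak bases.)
pH = 9.32

[OH⁻] = √(Kb × C) = √(1.70e-09 × 0.26) = 2.1024e-05. pOH = 4.68, pH = 14 - pOH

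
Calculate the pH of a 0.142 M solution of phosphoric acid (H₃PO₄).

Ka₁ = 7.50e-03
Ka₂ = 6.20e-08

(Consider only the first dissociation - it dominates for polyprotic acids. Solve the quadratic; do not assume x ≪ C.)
pH = 1.54

x² + Ka₁·x − Ka₁·C = 0 with Ka₁ = 7.50e-03, C = 0.142.
x = (−Ka₁ + √(Ka₁² + 4·Ka₁·C))/2 = 2.9099e-02 M, so pH = 1.54.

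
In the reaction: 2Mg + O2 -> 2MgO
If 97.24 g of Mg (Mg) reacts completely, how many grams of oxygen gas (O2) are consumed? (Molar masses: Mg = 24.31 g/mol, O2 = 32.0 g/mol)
Moles of Mg = 97.24 g ÷ 24.31 g/mol = 4 mol
Mole ratio: 1 mol O2 / 2 mol Mg
Moles of O2 = 4 × (1/2) = 2 mol
Mass of O2 = 2 mol × 32.0 g/mol = 64 g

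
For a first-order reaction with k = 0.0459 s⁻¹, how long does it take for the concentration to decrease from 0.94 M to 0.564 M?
11.13 s

From ln[A] = ln[A]₀ - k·t: t = ln([A]₀/[A])/k = ln(0.94/0.564)/0.0459 = ln(1.6667)/0.0459 = 0.5108/0.0459 = 11.13 s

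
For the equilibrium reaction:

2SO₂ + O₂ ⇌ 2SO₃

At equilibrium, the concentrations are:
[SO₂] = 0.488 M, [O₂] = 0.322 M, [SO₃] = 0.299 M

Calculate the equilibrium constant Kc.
K_c = 1.1659

Kc = ([SO₃]^2) / ([SO₂]^2 × [O₂])
   = ((0.299)^2) / ((0.488)^2·(0.322))
   = 0.089401 / 0.076682 = 1.1659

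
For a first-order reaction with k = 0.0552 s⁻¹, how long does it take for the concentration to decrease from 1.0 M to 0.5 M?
12.56 s

From ln[A] = ln[A]₀ - k·t: t = ln([A]₀/[A])/k = ln(1.0/0.5)/0.0552 = ln(2.0000)/0.0552 = 0.6931/0.0552 = 12.56 s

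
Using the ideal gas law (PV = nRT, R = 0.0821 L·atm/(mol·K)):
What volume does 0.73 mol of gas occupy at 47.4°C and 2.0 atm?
T = 47.4°C + 273.15 = 320.55 K
V = nRT/P = (0.73 × 0.0821 × 320.55) / 2.0
V = 9.61 L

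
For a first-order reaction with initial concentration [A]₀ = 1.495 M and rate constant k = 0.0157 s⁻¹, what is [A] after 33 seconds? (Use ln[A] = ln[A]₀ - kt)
0.8905 M

ln[A] = ln[A]₀ - k·t = ln(1.495) - (0.0157)·(33) = 0.4021 - 0.5181 = -0.1160
[A] = e^(-0.1160) = 0.8905 M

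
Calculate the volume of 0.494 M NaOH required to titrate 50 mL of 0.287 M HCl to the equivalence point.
V_{base} = 29.0 mL

At equivalence: moles acid = moles base.
moles HCl = 0.287 M × 0.05 L = 0.01435 mol
V_NaOH = 0.01435 mol ÷ 0.494 M = 0.02905 L = 29.0 mL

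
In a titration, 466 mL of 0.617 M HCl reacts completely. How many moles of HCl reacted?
Moles = Molarity × Volume (L)
Moles = 0.617 M × 0.466 L = 0.2875 mol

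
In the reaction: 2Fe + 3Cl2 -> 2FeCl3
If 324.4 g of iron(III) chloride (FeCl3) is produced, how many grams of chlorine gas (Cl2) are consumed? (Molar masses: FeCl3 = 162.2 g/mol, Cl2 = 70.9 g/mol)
Moles of FeCl3 = 324.4 g ÷ 162.2 g/mol = 2 mol
Mole ratio: 3 mol Cl2 / 2 mol FeCl3
Moles of Cl2 = 2 × (3/2) = 3 mol
Mass of Cl2 = 3 mol × 70.9 g/mol = 212.7 g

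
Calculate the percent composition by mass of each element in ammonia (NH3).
N: 82.27%, H: 17.76%

Molar mass of NH3 = 17.03 g/mol
% N = (1 × 14.01) / 17.03 × 100% = 14.01 / 17.03 × 100% = 82.27%
% H = (3 × 1.008) / 17.03 × 100% = 3.024 / 17.03 × 100% = 17.76%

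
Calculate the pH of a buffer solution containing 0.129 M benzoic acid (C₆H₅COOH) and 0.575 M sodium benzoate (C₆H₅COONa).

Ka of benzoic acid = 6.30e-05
pH = 4.85

pKa = -log(6.30e-05) = 4.20. pH = pKa + log([A⁻]/[HA]) = 4.20 + log(0.575/0.129)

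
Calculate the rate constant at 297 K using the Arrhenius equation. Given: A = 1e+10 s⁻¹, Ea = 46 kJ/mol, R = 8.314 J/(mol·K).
8.12e+01 s⁻¹

k = A·exp(-Ea/(R·T)) = 1e+10·exp(-46000/(8.314·297)) = 1e+10·exp(-18.6291) = 1e+10·8.1188e-09 = 8.12e+01 s⁻¹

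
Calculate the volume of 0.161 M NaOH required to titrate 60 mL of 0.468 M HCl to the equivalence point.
V_{base} = 174.4 mL

At equivalence: moles acid = moles base.
moles HCl = 0.468 M × 0.06 L = 0.02808 mol
V_NaOH = 0.02808 mol ÷ 0.161 M = 0.1744 L = 174.4 mL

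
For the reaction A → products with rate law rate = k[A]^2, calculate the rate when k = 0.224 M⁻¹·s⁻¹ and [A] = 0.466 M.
0.04864 M/s

rate = k·[A]^2 = 0.224·(0.466)^2 = 0.224·0.217156 = 0.04864 M/s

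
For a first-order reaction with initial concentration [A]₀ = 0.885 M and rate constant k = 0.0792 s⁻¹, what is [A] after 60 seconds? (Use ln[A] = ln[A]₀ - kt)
0.0076 M

ln[A] = ln[A]₀ - k·t = ln(0.885) - (0.0792)·(60) = -0.1222 - 4.7520 = -4.8742
[A] = e^(-4.8742) = 0.0076 M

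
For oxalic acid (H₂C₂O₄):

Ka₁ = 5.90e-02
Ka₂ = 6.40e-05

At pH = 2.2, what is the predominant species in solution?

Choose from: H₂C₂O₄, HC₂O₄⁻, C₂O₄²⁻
HC₂O₄⁻

pKa1 = 1.23, pKa2 = 4.19. Each pKa is the crossover between adjacent species; pH = 2.2 lies in the region where HC₂O₄⁻ predominates.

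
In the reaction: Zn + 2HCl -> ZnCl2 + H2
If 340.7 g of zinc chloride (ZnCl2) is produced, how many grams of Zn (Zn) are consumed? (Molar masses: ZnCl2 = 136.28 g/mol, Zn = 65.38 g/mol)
Moles of ZnCl2 = 340.7 g ÷ 136.28 g/mol = 2.5 mol
Mole ratio: 1 mol Zn / 1 mol ZnCl2
Moles of Zn = 2.5 × (1/1) = 2.5 mol
Mass of Zn = 2.5 mol × 65.38 g/mol = 163.4 g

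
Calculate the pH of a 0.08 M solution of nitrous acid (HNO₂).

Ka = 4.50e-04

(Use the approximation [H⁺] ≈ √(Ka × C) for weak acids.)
pH = 2.22

[H⁺] = √(Ka × C) = √(4.50e-04 × 0.08) = 6.0000e-03. pH = -log(6.0000e-03)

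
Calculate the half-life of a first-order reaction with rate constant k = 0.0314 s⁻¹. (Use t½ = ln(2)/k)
22.07 s

t½ = ln(2)/k = 0.6931/0.0314 = 22.07 s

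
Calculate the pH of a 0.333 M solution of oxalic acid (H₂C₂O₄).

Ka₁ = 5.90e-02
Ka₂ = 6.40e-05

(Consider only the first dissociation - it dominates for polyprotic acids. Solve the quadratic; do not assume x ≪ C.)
pH = 0.94

x² + Ka₁·x − Ka₁·C = 0 with Ka₁ = 5.90e-02, C = 0.333.
x = (−Ka₁ + √(Ka₁² + 4·Ka₁·C))/2 = 1.1374e-01 M, so pH = 0.94.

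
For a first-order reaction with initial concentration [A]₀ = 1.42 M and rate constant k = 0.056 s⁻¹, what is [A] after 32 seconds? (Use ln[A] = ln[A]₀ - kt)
0.2366 M

ln[A] = ln[A]₀ - k·t = ln(1.42) - (0.056)·(32) = 0.3507 - 1.7920 = -1.4413
[A] = e^(-1.4413) = 0.2366 M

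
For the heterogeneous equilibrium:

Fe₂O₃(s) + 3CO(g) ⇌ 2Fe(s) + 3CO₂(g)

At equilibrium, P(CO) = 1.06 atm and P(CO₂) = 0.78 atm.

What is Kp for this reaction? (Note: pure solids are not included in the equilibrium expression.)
K_p = 0.398

Solids (Fe₂O₃, Fe) are excluded.
Kp = P(CO₂)³/P(CO)³ = (0.78)³/(1.06)³ = 0.4746/1.191 = 0.398.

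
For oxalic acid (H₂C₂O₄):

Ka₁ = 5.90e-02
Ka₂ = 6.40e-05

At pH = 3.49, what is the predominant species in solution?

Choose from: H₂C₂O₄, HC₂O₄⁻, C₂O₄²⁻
HC₂O₄⁻

pKa1 = 1.23, pKa2 = 4.19. Each pKa is the crossover between adjacent species; pH = 3.49 lies in the region where HC₂O₄⁻ predominates.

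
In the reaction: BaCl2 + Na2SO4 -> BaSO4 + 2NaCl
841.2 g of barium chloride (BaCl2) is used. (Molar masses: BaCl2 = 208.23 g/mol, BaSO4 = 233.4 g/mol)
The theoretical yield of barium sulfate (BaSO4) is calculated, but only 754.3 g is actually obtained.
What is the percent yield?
Moles of BaCl2 = 841.2 g ÷ 208.23 g/mol = 4.03976 mol
Mole ratio: 1 mol BaSO4 / 1 mol BaCl2
Moles of BaSO4 = 4.03976 × (1/1) = 4.03976 mol
Theoretical yield = 4.03976 mol × 233.4 g/mol = 942.88 g
Actual yield = 754.3 g
Percent yield = (754.3 / 942.88) × 100% = 80.0%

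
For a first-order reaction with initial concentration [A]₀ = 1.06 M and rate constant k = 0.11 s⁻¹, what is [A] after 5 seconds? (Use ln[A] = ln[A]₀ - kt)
0.6116 M

ln[A] = ln[A]₀ - k·t = ln(1.06) - (0.11)·(5) = 0.0583 - 0.5500 = -0.4917
[A] = e^(-0.4917) = 0.6116 M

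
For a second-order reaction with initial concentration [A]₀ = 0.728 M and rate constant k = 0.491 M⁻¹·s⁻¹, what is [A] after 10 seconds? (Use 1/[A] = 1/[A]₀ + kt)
0.1591 M

1/[A] = 1/[A]₀ + k·t = 1/0.728 + (0.491)·(10) = 1.3736 + 4.9100 = 6.2836
[A] = 1/6.2836 = 0.1591 M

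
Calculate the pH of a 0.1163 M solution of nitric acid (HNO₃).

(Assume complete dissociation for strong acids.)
pH = 0.93

[H⁺] = 0.1163 M for strong acid. pH = -log[H⁺] = -log(0.1163)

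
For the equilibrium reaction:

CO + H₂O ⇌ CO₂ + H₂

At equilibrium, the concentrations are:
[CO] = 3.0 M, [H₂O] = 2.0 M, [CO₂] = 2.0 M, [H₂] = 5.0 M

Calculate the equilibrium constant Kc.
K_c = 1.6667

Kc = ([CO₂] × [H₂]) / ([CO] × [H₂O])
   = ((2.0)·(5.0)) / ((3.0)·(2.0))
   = 10 / 6 = 1.6667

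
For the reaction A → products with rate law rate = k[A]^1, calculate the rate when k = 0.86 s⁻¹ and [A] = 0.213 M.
0.1832 M/s

rate = k·[A]^1 = 0.86·(0.213)^1 = 0.86·0.213 = 0.1832 M/s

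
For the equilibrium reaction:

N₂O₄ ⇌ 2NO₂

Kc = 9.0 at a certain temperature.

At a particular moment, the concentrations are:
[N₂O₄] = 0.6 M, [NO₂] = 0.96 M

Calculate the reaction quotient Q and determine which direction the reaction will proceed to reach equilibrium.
Q = 1.536, Q < K, reaction proceeds forward (toward products)

Q = ([NO₂]^2) / ([N₂O₄])
  = ((0.96)^2) / ((0.6)) = 0.9216/0.6 = 1.536
Since Q = 1.536 < Kc = 9.0, the reaction proceeds forward (toward products) to reach equilibrium.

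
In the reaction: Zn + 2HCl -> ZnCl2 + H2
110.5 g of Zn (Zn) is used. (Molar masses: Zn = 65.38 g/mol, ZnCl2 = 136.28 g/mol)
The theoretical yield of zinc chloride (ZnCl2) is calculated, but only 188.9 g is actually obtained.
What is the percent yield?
Moles of Zn = 110.5 g ÷ 65.38 g/mol = 1.69012 mol
Mole ratio: 1 mol ZnCl2 / 1 mol Zn
Moles of ZnCl2 = 1.69012 × (1/1) = 1.69012 mol
Theoretical yield = 1.69012 mol × 136.28 g/mol = 230.33 g
Actual yield = 188.9 g
Percent yield = (188.9 / 230.33) × 100% = 82.0%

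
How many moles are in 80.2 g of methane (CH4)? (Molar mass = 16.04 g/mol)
Moles = 80.2 g ÷ 16.04 g/mol = 5 mol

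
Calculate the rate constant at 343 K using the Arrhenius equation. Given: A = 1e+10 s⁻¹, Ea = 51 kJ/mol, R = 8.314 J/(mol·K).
1.71e+02 s⁻¹

k = A·exp(-Ea/(R·T)) = 1e+10·exp(-51000/(8.314·343)) = 1e+10·exp(-17.8841) = 1e+10·1.7102e-08 = 1.71e+02 s⁻¹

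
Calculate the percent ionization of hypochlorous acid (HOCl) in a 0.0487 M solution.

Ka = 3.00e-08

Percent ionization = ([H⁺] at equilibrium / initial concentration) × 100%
Percent ionization = 0.0785%

Let x = [H⁺]. Ka = x²/(C - x) ⇒ x² + (3.00e-08)x - (3.00e-08)(0.0487) = 0. x = 3.8208e-05. Percent = (3.8208e-05/0.0487) × 100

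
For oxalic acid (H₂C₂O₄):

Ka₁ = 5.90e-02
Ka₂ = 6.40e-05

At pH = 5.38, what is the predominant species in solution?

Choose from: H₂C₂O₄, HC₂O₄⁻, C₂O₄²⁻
C₂O₄²⁻

pKa1 = 1.23, pKa2 = 4.19. Each pKa is the crossover between adjacent species; pH = 5.38 lies in the region where C₂O₄²⁻ predominates.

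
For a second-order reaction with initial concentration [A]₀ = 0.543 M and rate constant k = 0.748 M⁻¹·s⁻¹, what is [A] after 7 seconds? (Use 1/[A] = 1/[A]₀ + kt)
0.1413 M

1/[A] = 1/[A]₀ + k·t = 1/0.543 + (0.748)·(7) = 1.8416 + 5.2360 = 7.0776
[A] = 1/7.0776 = 0.1413 M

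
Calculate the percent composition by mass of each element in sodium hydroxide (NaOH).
Na: 57.48%, O: 40.00%, H: 2.52%

Molar mass of NaOH = 40.0 g/mol
% Na = (1 × 22.99) / 40.0 × 100% = 22.99 / 40.0 × 100% = 57.48%
% O = (1 × 16.0) / 40.0 × 100% = 16 / 40.0 × 100% = 40.00%
% H = (1 × 1.008) / 40.0 × 100% = 1.008 / 40.0 × 100% = 2.52%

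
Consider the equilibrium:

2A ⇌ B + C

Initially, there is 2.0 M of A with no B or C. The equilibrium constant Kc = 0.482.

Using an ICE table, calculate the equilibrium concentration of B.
[B] = 0.581 M

ICE: [A] = 2.0 − 2x, [B] = [C] = x.
Kc = x²/(2.0 − 2x)² = 0.482 ⇒ √Kc = x/(2.0 − 2x).
x = √0.482·2.0/(1 + 2√0.482) = 0.69426·2.0/2.3885 = 0.58133.
[B] = x = 0.581 M.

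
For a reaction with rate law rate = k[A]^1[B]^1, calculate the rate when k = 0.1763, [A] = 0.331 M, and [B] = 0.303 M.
0.01768 M/s

rate = k·[A]^1·[B]^1 = 0.1763·(0.331)^1·(0.303)^1 = 0.1763·0.331·0.303 = 0.01768 M/s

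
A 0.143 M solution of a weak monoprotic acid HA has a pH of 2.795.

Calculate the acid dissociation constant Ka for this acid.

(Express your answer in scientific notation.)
K_a = 1.82e-05

[H⁺] = 10^(−pH) = 10^(−2.795) = 1.603e-03 M. For HA ⇌ H⁺ + A⁻, Ka = x²/(C − x) = (1.603e-03)²/(0.143 − 1.603e-03) = 1.82e-05.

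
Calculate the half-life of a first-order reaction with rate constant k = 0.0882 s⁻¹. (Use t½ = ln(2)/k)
7.86 s

t½ = ln(2)/k = 0.6931/0.0882 = 7.86 s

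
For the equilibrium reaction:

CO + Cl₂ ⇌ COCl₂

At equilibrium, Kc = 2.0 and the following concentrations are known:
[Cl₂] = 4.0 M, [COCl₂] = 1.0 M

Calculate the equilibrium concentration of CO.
[CO] = 0.1250 M

Kc = ([COCl₂]) / ([CO] × [Cl₂]) = 2.0
[CO]^1 = (product terms)/(Kc · other reactant terms) = 1 / (2.0 · 4) = 0.125
[CO] = 0.1250 M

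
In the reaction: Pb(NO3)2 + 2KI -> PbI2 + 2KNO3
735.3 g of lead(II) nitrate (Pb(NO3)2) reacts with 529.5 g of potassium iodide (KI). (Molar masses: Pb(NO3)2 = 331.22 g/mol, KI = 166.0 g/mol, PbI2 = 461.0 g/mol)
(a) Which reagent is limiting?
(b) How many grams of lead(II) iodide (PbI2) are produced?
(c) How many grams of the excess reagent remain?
(a) KI, (b) 735.2 g, (c) 207 g

Moles of Pb(NO3)2 = 735.3 g ÷ 331.22 g/mol = 2.21997 mol
Moles of KI = 529.5 g ÷ 166.0 g/mol = 3.18976 mol
Moles ÷ coefficient: Pb(NO3)2: 2.21997/1 = 2.22, KI: 3.18976/2 = 1.595
(a) KI has the smaller value, so KI is the limiting reagent.
(b) Moles of PbI2 = 3.18976 mol KI × (1/2) = 1.59488 mol; mass = 1.59488 mol × 461.0 g/mol = 735.2 g
(c) Pb(NO3)2 consumed = 3.18976 × (1/2) = 1.59488 mol; remaining = 2.21997 − 1.59488 = 0.625095 mol; mass = 0.625095 mol × 331.22 g/mol = 207 g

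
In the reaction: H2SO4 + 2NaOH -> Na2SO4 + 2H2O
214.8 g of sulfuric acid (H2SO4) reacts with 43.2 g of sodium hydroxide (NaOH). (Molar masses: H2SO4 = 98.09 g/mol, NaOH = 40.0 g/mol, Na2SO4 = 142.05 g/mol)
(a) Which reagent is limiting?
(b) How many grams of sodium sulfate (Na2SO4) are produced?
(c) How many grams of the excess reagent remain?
(a) NaOH, (b) 76.71 g, (c) 161.8 g

Moles of H2SO4 = 214.8 g ÷ 98.09 g/mol = 2.18983 mol
Moles of NaOH = 43.2 g ÷ 40.0 g/mol = 1.08 mol
Moles ÷ coefficient: H2SO4: 2.18983/1 = 2.19, NaOH: 1.08/2 = 0.54
(a) NaOH has the smaller value, so NaOH is the limiting reagent.
(b) Moles of Na2SO4 = 1.08 mol NaOH × (1/2) = 0.54 mol; mass = 0.54 mol × 142.05 g/mol = 76.71 g
(c) H2SO4 consumed = 1.08 × (1/2) = 0.54 mol; remaining = 2.18983 − 0.54 = 1.64983 mol; mass = 1.64983 mol × 98.09 g/mol = 161.8 g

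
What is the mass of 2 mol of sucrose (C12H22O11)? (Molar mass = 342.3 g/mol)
Mass = 2 mol × 342.3 g/mol = 684.6 g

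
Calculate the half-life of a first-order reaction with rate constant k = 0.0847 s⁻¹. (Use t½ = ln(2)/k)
8.18 s

t½ = ln(2)/k = 0.6931/0.0847 = 8.18 s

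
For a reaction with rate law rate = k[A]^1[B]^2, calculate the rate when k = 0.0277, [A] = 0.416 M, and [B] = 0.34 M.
0.001332 M/s

rate = k·[A]^1·[B]^2 = 0.0277·(0.416)^1·(0.34)^2 = 0.0277·0.416·0.1156 = 0.001332 M/s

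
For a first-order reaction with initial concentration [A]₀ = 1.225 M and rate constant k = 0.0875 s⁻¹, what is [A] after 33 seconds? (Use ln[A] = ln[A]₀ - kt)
0.0683 M

ln[A] = ln[A]₀ - k·t = ln(1.225) - (0.0875)·(33) = 0.2029 - 2.8875 = -2.6846
[A] = e^(-2.6846) = 0.0683 M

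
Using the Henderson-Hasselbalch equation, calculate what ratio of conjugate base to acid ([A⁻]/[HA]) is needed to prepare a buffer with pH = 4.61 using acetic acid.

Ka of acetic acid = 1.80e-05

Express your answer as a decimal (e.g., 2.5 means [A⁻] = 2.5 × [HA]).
[A⁻]/[HA] = 0.733

pKa = −log(1.80e-05) = 4.7447. pH = pKa + log([A⁻]/[HA]). 4.61 = 4.7447 + log(ratio). log(ratio) = 4.61 − 4.7447 = -0.1347. ratio = 10^(-0.1347) = 0.733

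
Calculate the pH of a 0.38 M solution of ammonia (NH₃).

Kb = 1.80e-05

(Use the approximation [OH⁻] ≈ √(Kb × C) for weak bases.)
pH = 11.42

[OH⁻] = √(Kb × C) = √(1.80e-05 × 0.38) = 2.6153e-03. pOH = 2.58, pH = 14 - pOH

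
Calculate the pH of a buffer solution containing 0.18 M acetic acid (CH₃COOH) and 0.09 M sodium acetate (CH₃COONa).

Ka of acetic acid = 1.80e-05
pH = 4.44

pKa = -log(1.80e-05) = 4.74. pH = pKa + log([A⁻]/[HA]) = 4.74 + log(0.09/0.18)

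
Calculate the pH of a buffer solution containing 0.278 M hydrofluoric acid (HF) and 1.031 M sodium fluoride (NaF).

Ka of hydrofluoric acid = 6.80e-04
pH = 3.74

pKa = -log(6.80e-04) = 3.17. pH = pKa + log([A⁻]/[HA]) = 3.17 + log(1.031/0.278)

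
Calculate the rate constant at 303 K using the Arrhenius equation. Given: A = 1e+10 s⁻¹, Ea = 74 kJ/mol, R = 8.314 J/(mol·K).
1.75e-03 s⁻¹

k = A·exp(-Ea/(R·T)) = 1e+10·exp(-74000/(8.314·303)) = 1e+10·exp(-29.3751) = 1e+10·1.7481e-13 = 1.75e-03 s⁻¹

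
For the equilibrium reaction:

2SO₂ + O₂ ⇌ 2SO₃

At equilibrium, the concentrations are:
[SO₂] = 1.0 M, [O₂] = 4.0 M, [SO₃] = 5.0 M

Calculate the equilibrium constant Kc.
K_c = 6.2500

Kc = ([SO₃]^2) / ([SO₂]^2 × [O₂])
   = ((5.0)^2) / ((1.0)^2·(4.0))
   = 25 / 4 = 6.2500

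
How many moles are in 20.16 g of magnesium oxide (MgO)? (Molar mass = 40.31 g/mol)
Moles = 20.16 g ÷ 40.31 g/mol = 0.5001 mol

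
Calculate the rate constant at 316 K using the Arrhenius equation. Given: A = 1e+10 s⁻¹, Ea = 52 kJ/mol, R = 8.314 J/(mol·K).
2.54e+01 s⁻¹

k = A·exp(-Ea/(R·T)) = 1e+10·exp(-52000/(8.314·316)) = 1e+10·exp(-19.7928) = 1e+10·2.5358e-09 = 2.54e+01 s⁻¹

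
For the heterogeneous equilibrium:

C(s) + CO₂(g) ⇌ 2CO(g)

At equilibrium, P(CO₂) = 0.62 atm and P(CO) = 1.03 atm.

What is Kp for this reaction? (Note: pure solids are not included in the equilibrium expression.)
K_p = 1.711

Solid C is excluded.
Kp = P(CO)²/P(CO₂) = (1.03)²/0.62 = 1.061/0.62 = 1.711.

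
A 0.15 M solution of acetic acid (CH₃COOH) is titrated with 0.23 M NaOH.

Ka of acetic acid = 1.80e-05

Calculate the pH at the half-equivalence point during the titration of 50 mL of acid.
pH = pKa = 4.74

At the half-equivalence point, [HA] = [A⁻], so by Henderson–Hasselbalch pH = pKa + log(1) = pKa.
pKa = −log(1.80e-05) = 4.74.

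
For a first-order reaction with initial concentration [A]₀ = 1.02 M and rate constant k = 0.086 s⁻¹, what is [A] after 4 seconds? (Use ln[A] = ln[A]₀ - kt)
0.7231 M

ln[A] = ln[A]₀ - k·t = ln(1.02) - (0.086)·(4) = 0.0198 - 0.3440 = -0.3242
[A] = e^(-0.3242) = 0.7231 M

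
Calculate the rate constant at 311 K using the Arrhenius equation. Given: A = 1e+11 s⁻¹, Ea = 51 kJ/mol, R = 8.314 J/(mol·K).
2.72e+02 s⁻¹

k = A·exp(-Ea/(R·T)) = 1e+11·exp(-51000/(8.314·311)) = 1e+11·exp(-19.7242) = 1e+11·2.7157e-09 = 2.72e+02 s⁻¹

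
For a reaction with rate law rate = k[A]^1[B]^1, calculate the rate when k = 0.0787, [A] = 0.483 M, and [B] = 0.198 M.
0.007526 M/s

rate = k·[A]^1·[B]^1 = 0.0787·(0.483)^1·(0.198)^1 = 0.0787·0.483·0.198 = 0.007526 M/s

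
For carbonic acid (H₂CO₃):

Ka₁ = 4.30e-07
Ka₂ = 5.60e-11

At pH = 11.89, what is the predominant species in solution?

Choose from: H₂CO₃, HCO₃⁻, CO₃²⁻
CO₃²⁻

pKa1 = 6.37, pKa2 = 10.25. Each pKa is the crossover between adjacent species; pH = 11.89 lies in the region where CO₃²⁻ predominates.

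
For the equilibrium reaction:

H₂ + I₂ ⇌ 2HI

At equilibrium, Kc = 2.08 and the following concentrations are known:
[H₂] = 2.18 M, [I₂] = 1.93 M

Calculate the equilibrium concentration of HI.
[HI] = 2.9583 M

Kc = ([HI]^2) / ([H₂] × [I₂]) = 2.08
[HI]^2 = Kc · (reactant terms)/(other product terms) = 2.08 · 4.2074 / 1 = 8.7514
[HI] = (8.7514)^(1/2) = 2.9583 M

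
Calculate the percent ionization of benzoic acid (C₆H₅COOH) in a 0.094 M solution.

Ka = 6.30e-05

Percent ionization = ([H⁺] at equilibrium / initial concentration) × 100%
Percent ionization = 2.56%

Let x = [H⁺]. Ka = x²/(C - x) ⇒ x² + (6.30e-05)x - (6.30e-05)(0.094) = 0. x = 2.4022e-03. Percent = (2.4022e-03/0.094) × 100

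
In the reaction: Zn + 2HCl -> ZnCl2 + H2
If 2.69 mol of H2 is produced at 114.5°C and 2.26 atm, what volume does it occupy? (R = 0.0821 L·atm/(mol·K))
T = 114.5°C + 273.15 = 387.65 K
V = nRT/P = (2.69 × 0.0821 × 387.65) / 2.26
V = 37.88 L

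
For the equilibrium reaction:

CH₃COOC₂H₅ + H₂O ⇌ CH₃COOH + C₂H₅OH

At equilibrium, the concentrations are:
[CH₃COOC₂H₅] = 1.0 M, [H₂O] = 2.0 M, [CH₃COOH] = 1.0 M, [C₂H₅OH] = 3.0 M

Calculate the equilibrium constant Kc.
K_c = 1.5000

Kc = ([CH₃COOH] × [C₂H₅OH]) / ([CH₃COOC₂H₅] × [H₂O])
   = ((1.0)·(3.0)) / ((1.0)·(2.0))
   = 3 / 2 = 1.5000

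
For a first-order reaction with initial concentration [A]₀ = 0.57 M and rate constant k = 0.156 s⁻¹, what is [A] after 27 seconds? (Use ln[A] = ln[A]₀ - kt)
0.0084 M

ln[A] = ln[A]₀ - k·t = ln(0.57) - (0.156)·(27) = -0.5621 - 4.2120 = -4.7741
[A] = e^(-4.7741) = 0.0084 M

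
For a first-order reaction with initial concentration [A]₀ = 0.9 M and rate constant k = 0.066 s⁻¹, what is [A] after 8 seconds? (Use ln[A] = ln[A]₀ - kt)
0.5308 M

ln[A] = ln[A]₀ - k·t = ln(0.9) - (0.066)·(8) = -0.1054 - 0.5280 = -0.6334
[A] = e^(-0.6334) = 0.5308 M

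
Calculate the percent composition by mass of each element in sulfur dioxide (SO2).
S: 50.05%, O: 49.95%

Molar mass of SO2 = 64.07 g/mol
% S = (1 × 32.07) / 64.07 × 100% = 32.07 / 64.07 × 100% = 50.05%
% O = (2 × 16.0) / 64.07 × 100% = 32 / 64.07 × 100% = 49.95%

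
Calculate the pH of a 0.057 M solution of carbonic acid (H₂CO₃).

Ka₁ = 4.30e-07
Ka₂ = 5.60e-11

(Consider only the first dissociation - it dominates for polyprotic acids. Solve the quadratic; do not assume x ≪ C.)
pH = 3.81

x² + Ka₁·x − Ka₁·C = 0 with Ka₁ = 4.30e-07, C = 0.057.
x = (−Ka₁ + √(Ka₁² + 4·Ka₁·C))/2 = 1.5634e-04 M, so pH = 3.81.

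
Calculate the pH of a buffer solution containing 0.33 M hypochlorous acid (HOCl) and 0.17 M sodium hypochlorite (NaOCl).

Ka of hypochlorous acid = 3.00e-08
pH = 7.23

pKa = -log(3.00e-08) = 7.52. pH = pKa + log([A⁻]/[HA]) = 7.52 + log(0.17/0.33)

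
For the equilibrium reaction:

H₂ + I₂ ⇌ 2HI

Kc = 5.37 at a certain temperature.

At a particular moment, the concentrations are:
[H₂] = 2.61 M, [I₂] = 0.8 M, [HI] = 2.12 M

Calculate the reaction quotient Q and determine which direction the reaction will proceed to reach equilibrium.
Q = 2.152, Q < K, reaction proceeds forward (toward products)

Q = ([HI]^2) / ([H₂] × [I₂])
  = ((2.12)^2) / ((2.61)·(0.8)) = 4.4944/2.088 = 2.152
Since Q = 2.152 < Kc = 5.37, the reaction proceeds forward (toward products) to reach equilibrium.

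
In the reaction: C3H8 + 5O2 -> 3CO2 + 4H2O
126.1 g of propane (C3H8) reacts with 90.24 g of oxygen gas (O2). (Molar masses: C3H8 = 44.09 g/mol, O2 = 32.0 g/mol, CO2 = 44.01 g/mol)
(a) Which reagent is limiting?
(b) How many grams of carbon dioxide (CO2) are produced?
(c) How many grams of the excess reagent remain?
(a) O2, (b) 74.46 g, (c) 101.2 g

Moles of C3H8 = 126.1 g ÷ 44.09 g/mol = 2.86006 mol
Moles of O2 = 90.24 g ÷ 32.0 g/mol = 2.82 mol
Moles ÷ coefficient: C3H8: 2.86006/1 = 2.86, O2: 2.82/5 = 0.564
(a) O2 has the smaller value, so O2 is the limiting reagent.
(b) Moles of CO2 = 2.82 mol O2 × (3/5) = 1.692 mol; mass = 1.692 mol × 44.01 g/mol = 74.46 g
(c) C3H8 consumed = 2.82 × (1/5) = 0.564 mol; remaining = 2.86006 − 0.564 = 2.29606 mol; mass = 2.29606 mol × 44.09 g/mol = 101.2 g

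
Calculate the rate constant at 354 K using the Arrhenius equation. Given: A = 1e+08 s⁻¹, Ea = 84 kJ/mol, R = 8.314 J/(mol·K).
4.03e-05 s⁻¹

k = A·exp(-Ea/(R·T)) = 1e+08·exp(-84000/(8.314·354)) = 1e+08·exp(-28.5408) = 1e+08·4.0262e-13 = 4.03e-05 s⁻¹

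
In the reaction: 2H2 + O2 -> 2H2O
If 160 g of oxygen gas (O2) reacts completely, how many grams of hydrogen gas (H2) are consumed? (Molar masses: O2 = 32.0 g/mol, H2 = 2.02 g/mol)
Moles of O2 = 160 g ÷ 32.0 g/mol = 5 mol
Mole ratio: 2 mol H2 / 1 mol O2
Moles of H2 = 5 × (2/1) = 10 mol
Mass of H2 = 10 mol × 2.02 g/mol = 20.2 g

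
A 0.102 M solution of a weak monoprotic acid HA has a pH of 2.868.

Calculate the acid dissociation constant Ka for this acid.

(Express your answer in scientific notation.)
K_a = 1.82e-05

[H⁺] = 10^(−pH) = 10^(−2.868) = 1.355e-03 M. For HA ⇌ H⁺ + A⁻, Ka = x²/(C − x) = (1.355e-03)²/(0.102 − 1.355e-03) = 1.82e-05.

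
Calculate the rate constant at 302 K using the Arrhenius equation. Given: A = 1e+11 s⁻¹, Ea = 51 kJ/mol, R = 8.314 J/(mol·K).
1.51e+02 s⁻¹

k = A·exp(-Ea/(R·T)) = 1e+11·exp(-51000/(8.314·302)) = 1e+11·exp(-20.3120) = 1e+11·1.5087e-09 = 1.51e+02 s⁻¹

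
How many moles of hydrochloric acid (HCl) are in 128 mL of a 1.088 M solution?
Moles = Molarity × Volume (L)
Moles = 1.088 M × 0.128 L = 0.1393 mol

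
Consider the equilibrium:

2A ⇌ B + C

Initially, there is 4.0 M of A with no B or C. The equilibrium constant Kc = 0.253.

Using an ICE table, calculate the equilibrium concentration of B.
[B] = 1.003 M

ICE: [A] = 4.0 − 2x, [B] = [C] = x.
Kc = x²/(4.0 − 2x)² = 0.253 ⇒ √Kc = x/(4.0 − 2x).
x = √0.253·4.0/(1 + 2√0.253) = 0.50299·4.0/2.006 = 1.003.
[B] = x = 1.003 M.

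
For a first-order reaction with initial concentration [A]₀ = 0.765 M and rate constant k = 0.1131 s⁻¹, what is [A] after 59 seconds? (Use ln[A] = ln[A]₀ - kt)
0.0010 M

ln[A] = ln[A]₀ - k·t = ln(0.765) - (0.1131)·(59) = -0.2679 - 6.6729 = -6.9408
[A] = e^(-6.9408) = 0.0010 M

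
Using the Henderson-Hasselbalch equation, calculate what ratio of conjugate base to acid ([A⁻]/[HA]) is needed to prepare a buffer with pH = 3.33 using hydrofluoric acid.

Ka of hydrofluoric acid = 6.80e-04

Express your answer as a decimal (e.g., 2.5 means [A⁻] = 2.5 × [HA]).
[A⁻]/[HA] = 1.454

pKa = −log(6.80e-04) = 3.1675. pH = pKa + log([A⁻]/[HA]). 3.33 = 3.1675 + log(ratio). log(ratio) = 3.33 − 3.1675 = 0.1625. ratio = 10^(0.1625) = 1.454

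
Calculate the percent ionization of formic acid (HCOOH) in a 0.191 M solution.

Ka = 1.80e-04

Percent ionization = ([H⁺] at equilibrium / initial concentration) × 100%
Percent ionization = 3.02%

Let x = [H⁺]. Ka = x²/(C - x) ⇒ x² + (1.80e-04)x - (1.80e-04)(0.191) = 0. x = 5.7741e-03. Percent = (5.7741e-03/0.191) × 100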